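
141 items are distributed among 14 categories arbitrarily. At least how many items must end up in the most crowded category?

The 14 categories are the holes and the 141 items are the pigeons.
If every category held at most 10 items, the total would be at most 14 × 10 = 140, which is less than 141.
So some category holds at least ⌈141/14⌉ = 11 items.

11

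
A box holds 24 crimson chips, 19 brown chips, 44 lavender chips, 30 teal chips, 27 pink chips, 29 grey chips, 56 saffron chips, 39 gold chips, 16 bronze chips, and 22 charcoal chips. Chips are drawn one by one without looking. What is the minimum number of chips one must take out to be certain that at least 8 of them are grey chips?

In the worst case for collecting grey chips, every non-grey chip comes out first.
There are 24 + 19 + 44 + 30 + 27 + 56 + 39 + 16 + 22 = 277 non-grey chips altogether.
After those, each further chip must be grey, so 277 + 8 = 285 draws guarantee 8 grey chips.

285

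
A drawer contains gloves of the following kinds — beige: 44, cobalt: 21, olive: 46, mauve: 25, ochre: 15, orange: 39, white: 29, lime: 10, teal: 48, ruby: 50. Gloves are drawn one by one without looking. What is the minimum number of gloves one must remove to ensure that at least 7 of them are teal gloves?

In the worst case for collecting teal gloves, every non-teal glove comes out first.
There are 44 + 21 + 46 + 25 + 15 + 39 + 29 + 10 + 50 = 279 non-teal gloves altogether.
After those, each further glove must be teal, so 279 + 7 = 286 draws guarantee 7 teal gloves.

286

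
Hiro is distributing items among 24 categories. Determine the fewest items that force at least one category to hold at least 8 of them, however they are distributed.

169

With 168 items one could put exactly 7 in each of the 24 categories, and no category would reach 8.
One more item must land in a category that already has 7, giving it 8.
So 24 × 7 + 1 = 169 items are required.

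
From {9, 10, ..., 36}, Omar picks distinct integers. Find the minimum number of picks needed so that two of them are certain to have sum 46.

A set avoiding the sum 46 can contain at most one of each pair {x, 46−x}, plus the 2 elements whose complement lies outside the range or equal to its own complement.
The integers 9, …, 23 (15 of them) are such a set: any two sum to at least 9+10 = 19 and at most 22+23 = 45 < 46.
By pigeonhole, any 16th integer completes one of the 13 pairs, so 16 choices force a sum of 46.

16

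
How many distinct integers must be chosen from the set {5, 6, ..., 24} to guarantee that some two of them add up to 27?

Group the elements by complementary pair {x, 27−x}: {5,22}, {6,21}, {7,20}, …, giving 9 two-element pairs and 2 integers whose partner 27−x falls outside [5,24].
By pigeonhole, treating each of those 11 groups as a pigeonhole, one can pick one integer per group — 11 integers — with no two summing to 27.
The 12th integer lands in an occupied pair, forcing a sum of 27.

12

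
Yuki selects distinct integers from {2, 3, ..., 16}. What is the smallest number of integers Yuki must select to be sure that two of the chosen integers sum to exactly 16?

Group the elements by complementary pair {x, 16−x}: {2,14}, {3,13}, {4,12}, …, giving 6 two-element pairs; the single value 8 (it cannot pair with itself since the integers are distinct); and 2 integers whose partner 16−x falls outside [2,16].
By pigeonhole, treating each of those 9 groups as a pigeonhole, one can pick one integer per group — 9 integers — with no two summing to 16.
The 10th integer lands in an occupied pair, forcing a sum of 16.

10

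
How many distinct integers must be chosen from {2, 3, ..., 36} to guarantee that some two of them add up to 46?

23

Two chosen integers sum to 46 exactly when both halves of some pair {x, 46−x} with 10 ≤ x ≤ 46−x ≤ 36 are chosen — 13 such pairs.
The remaining 9 elements (those with no distinct partner in range) can never complete a 46-sum, so the worst case takes all of them and one from each pair: 9 + 13 = 22.
The 23rd integer has to be the second member of some pair, so 22 + 1 = 23.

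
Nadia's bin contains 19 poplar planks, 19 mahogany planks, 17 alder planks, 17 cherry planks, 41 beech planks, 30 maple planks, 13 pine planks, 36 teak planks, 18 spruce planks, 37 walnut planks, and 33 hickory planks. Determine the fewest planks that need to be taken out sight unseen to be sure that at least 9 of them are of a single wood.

By pigeonhole, put each drawn plank into a box by wood. The largest draw with every box below 9 takes min(count, 8) from each wood.
Σ min(cᵢ, 8) = 8 + 8 + 8 + 8 + 8 + 8 + 8 + 8 + 8 + 8 + 8 = 88.
Draw number 88 + 1 = 89 must push one box to 9.

89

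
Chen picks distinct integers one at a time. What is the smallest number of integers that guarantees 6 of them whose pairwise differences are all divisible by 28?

141

Integers whose pairwise differences are multiples of 28 are exactly those sharing a remainder mod 28. By pigeonhole, the 28 residue classes mod 28 are the pigeonholes.
With 140 integers one could put 5 in each residue class and have no class reach 6.
The 141st integer pushes some class to 6, so 28·5 + 1 = 141.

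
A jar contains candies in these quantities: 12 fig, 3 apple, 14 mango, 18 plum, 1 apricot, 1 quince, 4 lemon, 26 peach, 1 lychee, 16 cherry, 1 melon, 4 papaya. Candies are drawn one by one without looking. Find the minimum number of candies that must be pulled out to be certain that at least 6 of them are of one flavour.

41

By the pigeonhole principle, put each drawn candy into a box by flavour. The largest draw with every box below 6 takes min(count, 5) from each flavour; flavours with fewer than 5 contribute all they have.
Σ min(cᵢ, 5) = 5 + 3 + 5 + 5 + 1 + 1 + 4 + 5 + 1 + 5 + 1 + 4 = 40.
Draw number 40 + 1 = 41 must push one box to 6.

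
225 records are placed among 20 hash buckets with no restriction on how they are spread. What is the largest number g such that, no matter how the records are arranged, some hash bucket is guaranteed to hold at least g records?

Pigeonhole: the 20 hash buckets are the holes and the 225 records are the pigeons.
If every hash bucket held at most 11 records, the total would be at most 20 × 11 = 220, which is less than 225.
So some hash bucket holds at least ⌈225/20⌉ = 12 records.

12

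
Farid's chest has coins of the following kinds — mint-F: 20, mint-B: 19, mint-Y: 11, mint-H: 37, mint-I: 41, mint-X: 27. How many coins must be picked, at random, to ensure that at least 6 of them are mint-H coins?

In the worst case for collecting mint-H coins, every non-mint-H coin comes out first.
There are 20 + 19 + 11 + 41 + 27 = 118 non-mint-H coins altogether.
After those, each further coin must be mint-H, so 118 + 6 = 124 draws guarantee 6 mint-H coins.

124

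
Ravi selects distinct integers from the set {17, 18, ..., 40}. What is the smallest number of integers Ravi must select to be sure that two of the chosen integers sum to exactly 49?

17

Two chosen integers sum to 49 exactly when both halves of some pair {x, 49−x} with 17 ≤ x ≤ 49−x ≤ 32 are chosen — 8 such pairs.
The remaining 8 elements (those with no distinct partner in range) can never complete a 49-sum, so the worst case takes all of them and one from each pair: 8 + 8 = 16.
The 17th integer has to be the second member of some pair, so 16 + 1 = 17.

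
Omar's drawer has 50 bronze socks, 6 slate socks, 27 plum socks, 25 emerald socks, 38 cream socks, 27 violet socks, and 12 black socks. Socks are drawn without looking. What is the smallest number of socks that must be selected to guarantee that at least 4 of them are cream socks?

151

In the worst case for collecting cream socks, every non-cream sock comes out first.
There are 50 + 6 + 27 + 25 + 27 + 12 = 147 non-cream socks altogether.
After those, each further sock must be cream, so 147 + 4 = 151 draws guarantee 4 cream socks.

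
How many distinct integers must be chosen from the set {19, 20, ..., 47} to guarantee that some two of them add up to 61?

18

Two chosen integers sum to 61 exactly when both halves of some pair {x, 61−x} with 19 ≤ x ≤ 61−x ≤ 42 are chosen — 12 such pairs.
The remaining 5 elements (those with no distinct partner in range) can never complete a 61-sum, so the worst case takes all of them and one from each pair: 5 + 12 = 17.
Pigeonhole: the 18th integer has to be the second member of some pair, so 17 + 1 = 18.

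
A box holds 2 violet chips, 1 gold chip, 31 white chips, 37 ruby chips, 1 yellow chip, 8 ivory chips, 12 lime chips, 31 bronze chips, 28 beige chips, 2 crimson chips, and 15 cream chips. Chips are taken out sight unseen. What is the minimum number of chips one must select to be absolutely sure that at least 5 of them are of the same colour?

Pigeonhole: put each drawn chip into a box by colour. The largest draw with every box below 5 takes min(count, 4) from each colour; colours with fewer than 4 contribute all they have.
Σ min(cᵢ, 4) = 2 + 1 + 4 + 4 + 1 + 4 + 4 + 4 + 4 + 2 + 4 = 34.
Draw number 34 + 1 = 35 must push one box to 5.

35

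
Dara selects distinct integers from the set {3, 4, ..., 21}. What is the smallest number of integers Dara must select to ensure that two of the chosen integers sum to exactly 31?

14

Two chosen integers sum to 31 exactly when both halves of some pair {x, 31−x} with 10 ≤ x ≤ 31−x ≤ 21 are chosen — 6 such pairs.
The remaining 7 elements (those with no distinct partner in range) can never complete a 31-sum, so the worst case takes all of them and one from each pair: 7 + 6 = 13.
By pigeonhole, the 14th integer has to be the second member of some pair, so 13 + 1 = 14.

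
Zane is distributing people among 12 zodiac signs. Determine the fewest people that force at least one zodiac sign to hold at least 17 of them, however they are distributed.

193

With 192 people one could put exactly 16 in each of the 12 zodiac signs, and no zodiac sign would reach 17.
By the pigeonhole principle, one more person must land in a zodiac sign that already has 16, giving it 17.
So 12 × 16 + 1 = 193 people are required.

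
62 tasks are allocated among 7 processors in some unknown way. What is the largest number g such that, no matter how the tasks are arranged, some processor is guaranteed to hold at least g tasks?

9

The 7 processors are the holes and the 62 tasks are the pigeons.
If every processor held at most 8 tasks, the total would be at most 7 × 8 = 56, which is less than 62.
So some processor holds at least ⌈62/7⌉ = 9 tasks.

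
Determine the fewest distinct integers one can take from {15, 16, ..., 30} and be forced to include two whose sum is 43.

10

Two chosen integers sum to 43 exactly when both halves of some pair {x, 43−x} with 15 ≤ x ≤ 43−x ≤ 28 are chosen — 7 such pairs.
The remaining 2 elements (those with no distinct partner in range) can never complete a 43-sum, so the worst case takes all of them and one from each pair: 2 + 7 = 9.
The 10th integer has to be the second member of some pair, so 9 + 1 = 10.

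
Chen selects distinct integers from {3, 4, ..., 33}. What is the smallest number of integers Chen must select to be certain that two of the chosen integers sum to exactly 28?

Two chosen integers sum to 28 exactly when both halves of some pair {x, 28−x} with 3 ≤ x ≤ 28−x ≤ 25 are chosen — 11 such pairs.
The remaining 9 elements (those with no distinct partner in range) can never complete a 28-sum, so the worst case takes all of them and one from each pair: 9 + 11 = 20.
The 21st integer has to be the second member of some pair, so 20 + 1 = 21.

21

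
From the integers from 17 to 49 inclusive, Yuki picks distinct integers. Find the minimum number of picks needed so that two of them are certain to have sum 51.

25

Two chosen integers sum to 51 exactly when both halves of some pair {x, 51−x} with 17 ≤ x ≤ 51−x ≤ 34 are chosen — 9 such pairs.
The remaining 15 elements (those with no distinct partner in range) can never complete a 51-sum, so the worst case takes all of them and one from each pair: 15 + 9 = 24.
Pigeonhole: the 25th integer has to be the second member of some pair, so 24 + 1 = 25.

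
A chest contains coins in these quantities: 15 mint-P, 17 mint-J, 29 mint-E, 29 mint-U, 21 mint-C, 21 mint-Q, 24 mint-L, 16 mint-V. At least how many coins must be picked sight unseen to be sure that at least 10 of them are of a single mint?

By the pigeonhole principle, the 8 mints are the holes; the coins drawn are the pigeons.
To avoid 10 of any one mint, the worst case takes at most 9 of each mint.
That gives 9 + 9 + 9 + 9 + 9 + 9 + 9 + 9 = 72 coins with no mint reaching 10.
The next coin forces some mint to 10, so 72 + 1 = 73.

73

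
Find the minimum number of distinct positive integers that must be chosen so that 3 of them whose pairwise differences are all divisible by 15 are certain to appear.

31

Integers whose pairwise differences are multiples of 15 are exactly those sharing a remainder mod 15. By the pigeonhole principle, the 15 residue classes mod 15 are the pigeonholes.
With 30 integers one could put 2 in each residue class and have no class reach 3.
The 31st integer pushes some class to 3, so 15·2 + 1 = 31.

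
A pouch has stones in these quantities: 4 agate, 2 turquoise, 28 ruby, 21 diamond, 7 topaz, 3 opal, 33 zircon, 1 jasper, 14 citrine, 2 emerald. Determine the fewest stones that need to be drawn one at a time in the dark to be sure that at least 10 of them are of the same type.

56

By the pigeonhole principle, the 10 types are the holes; the stones drawn are the pigeons.
To avoid 10 of any one type, the worst case takes at most 9 of each type, or every stone of a type that has fewer than 9.
That gives 4 + 2 + 9 + 9 + 7 + 3 + 9 + 1 + 9 + 2 = 55 stones with no type reaching 10.
The next stone forces some type to 10, so 55 + 1 = 56.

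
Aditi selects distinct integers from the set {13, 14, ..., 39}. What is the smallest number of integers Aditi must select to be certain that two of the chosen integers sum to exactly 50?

16

Group the elements by complementary pair {x, 50−x}: {13,37}, {14,36}, {15,35}, …, giving 12 two-element pairs, the single value 25 (it cannot pair with itself since the integers are distinct), and 2 integers whose partner 50−x falls outside [13,39].
By pigeonhole, treating each of those 15 groups as a pigeonhole, one can pick one integer per group — 15 integers — with no two summing to 50.
The 16th integer lands in an occupied pair, forcing a sum of 50.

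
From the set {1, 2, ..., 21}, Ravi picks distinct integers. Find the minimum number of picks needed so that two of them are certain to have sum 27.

14

Two chosen integers sum to 27 exactly when both halves of some pair {x, 27−x} with 6 ≤ x ≤ 27−x ≤ 21 are chosen — 8 such pairs.
The remaining 5 elements (those with no distinct partner in range) can never complete a 27-sum, so the worst case takes all of them and one from each pair: 5 + 8 = 13.
Pigeonhole: the 14th integer has to be the second member of some pair, so 13 + 1 = 14.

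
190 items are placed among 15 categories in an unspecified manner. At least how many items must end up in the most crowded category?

By the pigeonhole principle, the 15 categories are the holes and the 190 items are the pigeons.
If every category held at most 12 items, the total would be at most 15 × 12 = 180, which is less than 190.
So some category holds at least ⌈190/15⌉ = 13 items.

13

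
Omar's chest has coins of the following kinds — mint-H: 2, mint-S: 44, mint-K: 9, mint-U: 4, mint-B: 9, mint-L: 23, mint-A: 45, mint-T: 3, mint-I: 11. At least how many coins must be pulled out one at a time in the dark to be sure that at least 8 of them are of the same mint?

52

An adversary could hand out at most 7 coins per mint (mint-H, mint-U, mint-T run out sooner): 2 + 7 + 7 + 4 + 7 + 7 + 7 + 3 + 7 = 51 coins and still no mint has 8.
Pigeonhole: one more coin lands in a mint already at 7, so 52 draws are enough and 51 are not.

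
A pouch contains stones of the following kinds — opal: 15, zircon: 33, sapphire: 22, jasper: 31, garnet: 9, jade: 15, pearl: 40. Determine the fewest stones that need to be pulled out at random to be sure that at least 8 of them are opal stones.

In the worst case for collecting opal stones, every non-opal stone comes out first.
There are 33 + 22 + 31 + 9 + 15 + 40 = 150 non-opal stones altogether.
After those, each further stone must be opal, so 150 + 8 = 158 draws guarantee 8 opal stones.

158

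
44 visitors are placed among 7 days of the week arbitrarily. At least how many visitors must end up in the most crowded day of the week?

By pigeonhole, the 7 days of the week are the holes and the 44 visitors are the pigeons.
If every day of the week held at most 6 visitors, the total would be at most 7 × 6 = 42, which is less than 44.
So some day of the week holds at least ⌈44/7⌉ = 7 visitors.

7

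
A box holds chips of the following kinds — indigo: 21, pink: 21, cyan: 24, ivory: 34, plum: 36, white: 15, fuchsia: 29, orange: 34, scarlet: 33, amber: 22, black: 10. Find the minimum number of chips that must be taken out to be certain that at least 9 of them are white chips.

273

In the worst case for collecting white chips, every non-white chip comes out first.
There are 21 + 21 + 24 + 34 + 36 + 29 + 34 + 33 + 22 + 10 = 264 non-white chips altogether.
After those, each further chip must be white, so 264 + 9 = 273 draws guarantee 9 white chips.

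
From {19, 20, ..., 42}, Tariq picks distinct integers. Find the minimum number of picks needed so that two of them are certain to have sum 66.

Two chosen integers sum to 66 exactly when both halves of some pair {x, 66−x} with 24 ≤ x ≤ 66−x ≤ 42 are chosen — 9 such pairs.
The remaining 6 elements (those with no distinct partner in range) can never complete a 66-sum, so the worst case takes all of them and one from each pair: 6 + 9 = 15.
The 16th integer has to be the second member of some pair, so 15 + 1 = 16.

16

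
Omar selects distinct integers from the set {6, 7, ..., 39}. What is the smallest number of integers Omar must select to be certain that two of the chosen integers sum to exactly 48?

20

A set avoiding the sum 48 can contain at most one of each pair {x, 48−x}, plus the 4 elements whose complement lies outside the range or equal to its own complement.
The integers 6, …, 24 (19 of them) are such a set: any two sum to at least 6+7 = 13 and at most 23+24 = 47 < 48.
By pigeonhole, any 20th integer completes one of the 15 pairs, so 20 choices force a sum of 48.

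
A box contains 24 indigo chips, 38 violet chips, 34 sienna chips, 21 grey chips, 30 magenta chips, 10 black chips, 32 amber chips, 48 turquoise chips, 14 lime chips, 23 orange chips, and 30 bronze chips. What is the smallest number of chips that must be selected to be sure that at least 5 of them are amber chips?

277

In the worst case for collecting amber chips, every non-amber chip comes out first.
There are 24 + 38 + 34 + 21 + 30 + 10 + 48 + 14 + 23 + 30 = 272 non-amber chips altogether.
After those, each further chip must be amber, so 272 + 5 = 277 draws guarantee 5 amber chips.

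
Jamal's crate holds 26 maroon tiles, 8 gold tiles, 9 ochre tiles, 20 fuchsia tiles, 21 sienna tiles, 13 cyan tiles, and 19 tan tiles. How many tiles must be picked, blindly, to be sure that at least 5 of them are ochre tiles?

112

In the worst case for collecting ochre tiles, every non-ochre tile comes out first.
There are 26 + 8 + 20 + 21 + 13 + 19 = 107 non-ochre tiles altogether.
After those, each further tile must be ochre, so 107 + 5 = 112 draws guarantee 5 ochre tiles.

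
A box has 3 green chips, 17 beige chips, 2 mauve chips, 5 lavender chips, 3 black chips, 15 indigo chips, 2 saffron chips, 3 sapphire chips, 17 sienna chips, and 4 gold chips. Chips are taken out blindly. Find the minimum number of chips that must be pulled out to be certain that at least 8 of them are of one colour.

An adversary could hand out at most 7 chips per colour (7 colours run out sooner): 3 + 7 + 2 + 5 + 3 + 7 + 2 + 3 + 7 + 4 = 43 chips and still no colour has 8.
One more chip lands in a colour already at 7, so 44 draws are enough and 43 are not.

44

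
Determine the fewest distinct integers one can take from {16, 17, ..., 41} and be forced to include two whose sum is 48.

A set avoiding the sum 48 can contain at most one of each pair {x, 48−x}, plus the 10 elements whose complement lies outside the range or equal to its own complement.
The integers 24, …, 41 (18 of them) are such a set: any two sum to at least 24+25 = 49 > 48.
By the pigeonhole principle, any 19th integer completes one of the 8 pairs, so 19 choices force a sum of 48.

19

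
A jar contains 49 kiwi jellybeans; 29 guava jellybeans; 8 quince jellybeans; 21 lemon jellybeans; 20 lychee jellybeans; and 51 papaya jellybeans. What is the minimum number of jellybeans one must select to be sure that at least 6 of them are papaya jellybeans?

In the worst case for collecting papaya jellybeans, every non-papaya jellybean comes out first.
There are 49 + 29 + 8 + 21 + 20 = 127 non-papaya jellybeans altogether.
After those, each further jellybean must be papaya, so 127 + 6 = 133 draws guarantee 6 papaya jellybeans.

133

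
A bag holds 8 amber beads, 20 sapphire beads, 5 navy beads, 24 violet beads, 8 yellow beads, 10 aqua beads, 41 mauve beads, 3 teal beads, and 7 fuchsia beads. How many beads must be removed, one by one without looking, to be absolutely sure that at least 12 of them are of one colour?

75

By pigeonhole, put each drawn bead into a box by colour. The largest draw with every box below 12 takes min(count, 11) from each colour; colours with fewer than 11 contribute all they have.
Σ min(cᵢ, 11) = 8 + 11 + 5 + 11 + 8 + 10 + 11 + 3 + 7 = 74.
Draw number 74 + 1 = 75 must push one box to 12.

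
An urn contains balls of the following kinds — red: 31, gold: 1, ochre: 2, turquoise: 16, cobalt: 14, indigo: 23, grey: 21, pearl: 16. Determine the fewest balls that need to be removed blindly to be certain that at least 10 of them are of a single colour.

58

Put each drawn ball into a box by colour. The largest draw with every box below 10 takes min(count, 9) from each colour; colours with fewer than 9 contribute all they have.
Σ min(cᵢ, 9) = 9 + 1 + 2 + 9 + 9 + 9 + 9 + 9 = 57.
Draw number 57 + 1 = 58 must push one box to 10.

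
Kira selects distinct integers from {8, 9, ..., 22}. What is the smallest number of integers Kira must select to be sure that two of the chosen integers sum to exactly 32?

Two chosen integers sum to 32 exactly when both halves of some pair {x, 32−x} with 10 ≤ x ≤ 32−x ≤ 22 are chosen — 6 such pairs.
The remaining 3 elements (those with no distinct partner in range) can never complete a 32-sum, so the worst case takes all of them and one from each pair: 3 + 6 = 9.
By pigeonhole, the 10th integer has to be the second member of some pair, so 9 + 1 = 10.

10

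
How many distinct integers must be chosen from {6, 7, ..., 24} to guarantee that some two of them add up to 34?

13

A set avoiding the sum 34 can contain at most one of each pair {x, 34−x}, plus the 5 elements whose complement lies outside the range or equal to its own complement.
The integers 6, …, 17 (12 of them) are such a set: any two sum to at least 6+7 = 13 and at most 16+17 = 33 < 34.
Pigeonhole: any 13th integer completes one of the 7 pairs, so 13 choices force a sum of 34.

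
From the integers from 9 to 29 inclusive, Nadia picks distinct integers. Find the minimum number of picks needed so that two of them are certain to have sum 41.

A set avoiding the sum 41 can contain at most one of each pair {x, 41−x}, plus the 3 elements whose complement lies outside the range.
The integers 9, …, 20 (12 of them) are such a set: any two sum to at least 9+10 = 19 and at most 19+20 = 39 < 41.
Any 13th integer completes one of the 9 pairs, so 13 choices force a sum of 41.

13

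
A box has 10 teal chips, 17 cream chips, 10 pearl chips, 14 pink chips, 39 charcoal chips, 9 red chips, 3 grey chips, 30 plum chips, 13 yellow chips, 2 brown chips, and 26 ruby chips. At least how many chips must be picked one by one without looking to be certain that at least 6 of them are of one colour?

An adversary could hand out at most 5 chips per colour (grey, brown run out sooner): 5 + 5 + 5 + 5 + 5 + 5 + 3 + 5 + 5 + 2 + 5 = 50 chips and still no colour has 6.
Pigeonhole: one more chip lands in a colour already at 5, so 51 draws are enough and 50 are not.

51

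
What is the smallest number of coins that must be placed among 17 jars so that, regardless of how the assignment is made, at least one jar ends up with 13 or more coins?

205

With 204 coins one could put exactly 12 in each of the 17 jars, and no jar would reach 13.
One more coin must land in a jar that already has 12, giving it 13.
So 17 × 12 + 1 = 205 coins are required.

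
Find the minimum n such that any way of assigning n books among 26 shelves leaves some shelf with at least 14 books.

339

With 338 books one could put exactly 13 in each of the 26 shelves, and no shelf would reach 14.
Pigeonhole: one more book must land in a shelf that already has 13, giving it 14.
So 26 × 13 + 1 = 339 books are required.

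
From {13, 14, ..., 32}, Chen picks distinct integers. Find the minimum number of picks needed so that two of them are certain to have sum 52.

A set avoiding the sum 52 can contain at most one of each pair {x, 52−x}, plus the 8 elements whose complement lies outside the range or equal to its own complement.
The integers 13, …, 26 (14 of them) are such a set: any two sum to at least 13+14 = 27 and at most 25+26 = 51 < 52.
Any 15th integer completes one of the 6 pairs, so 15 choices force a sum of 52.

15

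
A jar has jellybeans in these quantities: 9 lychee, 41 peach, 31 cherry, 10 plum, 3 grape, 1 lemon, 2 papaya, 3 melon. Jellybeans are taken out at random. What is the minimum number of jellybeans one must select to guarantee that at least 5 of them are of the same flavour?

An adversary could hand out at most 4 jellybeans per flavour (4 flavours run out sooner): 4 + 4 + 4 + 4 + 3 + 1 + 2 + 3 = 25 jellybeans and still no flavour has 5.
By pigeonhole, one more jellybean lands in a flavour already at 4, so 26 draws are enough and 25 are not.

26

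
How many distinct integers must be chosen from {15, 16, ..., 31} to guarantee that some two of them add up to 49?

A set avoiding the sum 49 can contain at most one of each pair {x, 49−x}, plus the 3 elements whose complement lies outside the range.
The integers 15, …, 24 (10 of them) are such a set: any two sum to at least 15+16 = 31 and at most 23+24 = 47 < 49.
Any 11th integer completes one of the 7 pairs, so 11 choices force a sum of 49.

11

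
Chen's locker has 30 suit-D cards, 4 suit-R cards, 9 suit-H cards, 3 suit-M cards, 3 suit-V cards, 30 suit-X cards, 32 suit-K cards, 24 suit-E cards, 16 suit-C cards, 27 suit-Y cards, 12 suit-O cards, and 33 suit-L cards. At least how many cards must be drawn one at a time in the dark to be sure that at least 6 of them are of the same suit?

By the pigeonhole principle, the 12 suits are the holes; the cards drawn are the pigeons.
To avoid 6 of any one suit, the worst case takes at most 5 of each suit, or every card of a suit that has fewer than 5.
That gives 5 + 4 + 5 + 3 + 3 + 5 + 5 + 5 + 5 + 5 + 5 + 5 = 55 cards with no suit reaching 6.
The next card forces some suit to 6, so 55 + 1 = 56.

56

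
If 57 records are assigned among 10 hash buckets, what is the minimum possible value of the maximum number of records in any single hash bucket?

6

By the pigeonhole principle, the 10 hash buckets are the holes and the 57 records are the pigeons.
If every hash bucket held at most 5 records, the total would be at most 10 × 5 = 50, which is less than 57.
So some hash bucket holds at least ⌈57/10⌉ = 6 records.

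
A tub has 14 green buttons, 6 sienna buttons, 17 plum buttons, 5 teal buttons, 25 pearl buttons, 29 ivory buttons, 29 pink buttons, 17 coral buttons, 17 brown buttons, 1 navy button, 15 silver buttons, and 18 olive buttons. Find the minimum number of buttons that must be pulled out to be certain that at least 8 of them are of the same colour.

By the pigeonhole principle, put each drawn button into a box by colour. The largest draw with every box below 8 takes min(count, 7) from each colour; colours with fewer than 7 contribute all they have.
Σ min(cᵢ, 7) = 7 + 6 + 7 + 5 + 7 + 7 + 7 + 7 + 7 + 1 + 7 + 7 = 75.
Draw number 75 + 1 = 76 must push one box to 8.

76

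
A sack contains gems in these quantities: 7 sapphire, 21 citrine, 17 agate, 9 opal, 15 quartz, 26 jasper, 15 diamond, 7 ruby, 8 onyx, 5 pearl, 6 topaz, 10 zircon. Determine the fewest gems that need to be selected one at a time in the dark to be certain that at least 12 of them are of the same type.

Pigeonhole: the 12 types are the holes; the gems drawn are the pigeons.
To avoid 12 of any one type, the worst case takes at most 11 of each type, or every gem of a type that has fewer than 11.
That gives 7 + 11 + 11 + 9 + 11 + 11 + 11 + 7 + 8 + 5 + 6 + 10 = 107 gems with no type reaching 12.
The next gem forces some type to 12, so 107 + 1 = 108.

108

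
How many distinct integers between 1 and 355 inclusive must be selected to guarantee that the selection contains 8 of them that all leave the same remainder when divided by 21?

The 21 residue classes mod 21 are the pigeonholes.
With 147 integers one could put 7 in each residue class and have no class reach 8.
The 148th integer pushes some class to 8, so 21·7 + 1 = 148.

148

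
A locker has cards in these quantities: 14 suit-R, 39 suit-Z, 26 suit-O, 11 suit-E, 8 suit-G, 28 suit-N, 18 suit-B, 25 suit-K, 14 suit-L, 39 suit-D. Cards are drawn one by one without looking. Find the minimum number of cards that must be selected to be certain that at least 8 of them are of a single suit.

71

An adversary could hand out at most 7 cards per suit: 7 + 7 + 7 + 7 + 7 + 7 + 7 + 7 + 7 + 7 = 70 cards and still no suit has 8.
By pigeonhole, one more card lands in a suit already at 7, so 71 draws are enough and 70 are not.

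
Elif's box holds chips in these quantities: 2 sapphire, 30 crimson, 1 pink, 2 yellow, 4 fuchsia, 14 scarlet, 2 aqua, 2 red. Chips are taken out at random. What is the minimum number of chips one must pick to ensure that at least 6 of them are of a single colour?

24

The 8 colours are the holes; the chips drawn are the pigeons.
To avoid 6 of any one colour, the worst case takes at most 5 of each colour, or every chip of a colour that has fewer than 5.
That gives 2 + 5 + 1 + 2 + 4 + 5 + 2 + 2 = 23 chips with no colour reaching 6.
The next chip forces some colour to 6, so 23 + 1 = 24.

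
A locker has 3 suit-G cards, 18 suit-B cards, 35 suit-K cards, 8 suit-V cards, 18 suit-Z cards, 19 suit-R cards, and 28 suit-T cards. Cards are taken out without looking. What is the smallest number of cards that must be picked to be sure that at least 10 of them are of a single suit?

57

Pigeonhole: the 7 suits are the holes; the cards drawn are the pigeons.
To avoid 10 of any one suit, the worst case takes at most 9 of each suit, or every card of a suit that has fewer than 9.
That gives 3 + 9 + 9 + 8 + 9 + 9 + 9 = 56 cards with no suit reaching 10.
The next card forces some suit to 10, so 56 + 1 = 57.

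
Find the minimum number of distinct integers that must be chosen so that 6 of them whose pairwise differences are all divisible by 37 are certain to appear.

186

Integers whose pairwise differences are multiples of 37 are exactly those sharing a remainder mod 37. By pigeonhole, the 37 residue classes mod 37 are the pigeonholes.
With 185 integers one could put 5 in each residue class and have no class reach 6.
The 186th integer pushes some class to 6, so 37·5 + 1 = 186.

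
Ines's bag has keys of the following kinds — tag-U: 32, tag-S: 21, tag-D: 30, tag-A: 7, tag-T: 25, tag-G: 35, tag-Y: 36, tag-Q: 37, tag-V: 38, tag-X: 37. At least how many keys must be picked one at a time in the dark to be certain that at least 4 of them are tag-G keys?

In the worst case for collecting tag-G keys, every non-tag-G key comes out first.
There are 32 + 21 + 30 + 7 + 25 + 36 + 37 + 38 + 37 = 263 non-tag-G keys altogether.
After those, each further key must be tag-G, so 263 + 4 = 267 draws guarantee 4 tag-G keys.

267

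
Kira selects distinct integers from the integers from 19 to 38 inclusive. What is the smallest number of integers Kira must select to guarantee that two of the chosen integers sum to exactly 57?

Group the elements by complementary pair {x, 57−x}: {19,38}, {20,37}, {21,36}, …, giving 10 two-element pairs.
By pigeonhole, treating each of those 10 groups as a pigeonhole, one can pick one integer per group — 10 integers — with no two summing to 57.
The 11th integer lands in an occupied pair, forcing a sum of 57.

11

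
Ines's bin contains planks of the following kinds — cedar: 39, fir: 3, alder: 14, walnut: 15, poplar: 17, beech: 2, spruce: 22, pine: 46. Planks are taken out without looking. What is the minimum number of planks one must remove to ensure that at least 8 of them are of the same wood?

48

By the pigeonhole principle, put each drawn plank into a box by wood. The largest draw with every box below 8 takes min(count, 7) from each wood; woods with fewer than 7 contribute all they have.
Σ min(cᵢ, 7) = 7 + 3 + 7 + 7 + 7 + 2 + 7 + 7 = 47.
Draw number 47 + 1 = 48 must push one box to 8.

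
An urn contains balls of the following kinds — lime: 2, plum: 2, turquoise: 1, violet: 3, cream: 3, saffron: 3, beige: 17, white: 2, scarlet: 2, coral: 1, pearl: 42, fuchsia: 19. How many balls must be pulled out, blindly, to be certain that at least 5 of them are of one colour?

32

An adversary could hand out at most 4 balls per colour (9 colours run out sooner): 2 + 2 + 1 + 3 + 3 + 3 + 4 + 2 + 2 + 1 + 4 + 4 = 31 balls and still no colour has 5.
Pigeonhole: one more ball lands in a colour already at 4, so 32 draws are enough and 31 are not.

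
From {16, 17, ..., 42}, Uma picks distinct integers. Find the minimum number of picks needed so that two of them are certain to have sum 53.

A set avoiding the sum 53 can contain at most one of each pair {x, 53−x}, plus the 5 elements whose complement lies outside the range.
The integers 27, …, 42 (16 of them) are such a set: any two sum to at least 27+28 = 55 > 53.
Any 17th integer completes one of the 11 pairs, so 17 choices force a sum of 53.

17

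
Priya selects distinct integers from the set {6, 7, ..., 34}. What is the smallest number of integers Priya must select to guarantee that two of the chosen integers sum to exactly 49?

20

Group the elements by complementary pair {x, 49−x}: {15,34}, {16,33}, {17,32}, …, giving 10 two-element pairs and 9 integers whose partner 49−x falls outside [6,34].
Treating each of those 19 groups as a pigeonhole, one can pick one integer per group — 19 integers — with no two summing to 49.
The 20th integer lands in an occupied pair, forcing a sum of 49.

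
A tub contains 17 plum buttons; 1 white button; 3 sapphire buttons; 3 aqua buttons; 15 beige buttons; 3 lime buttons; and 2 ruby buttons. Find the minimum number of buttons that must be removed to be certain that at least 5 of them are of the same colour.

An adversary could hand out at most 4 buttons per colour (5 colours run out sooner): 4 + 1 + 3 + 3 + 4 + 3 + 2 = 20 buttons and still no colour has 5.
Pigeonhole: one more button lands in a colour already at 4, so 21 draws are enough and 20 are not.

21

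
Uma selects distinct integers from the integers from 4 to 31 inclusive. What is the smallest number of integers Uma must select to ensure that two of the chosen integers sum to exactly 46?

A set avoiding the sum 46 can contain at most one of each pair {x, 46−x}, plus the 12 elements whose complement lies outside the range or equal to its own complement.
The integers 4, …, 23 (20 of them) are such a set: any two sum to at least 4+5 = 9 and at most 22+23 = 45 < 46.
Pigeonhole: any 21st integer completes one of the 8 pairs, so 21 choices force a sum of 46.

21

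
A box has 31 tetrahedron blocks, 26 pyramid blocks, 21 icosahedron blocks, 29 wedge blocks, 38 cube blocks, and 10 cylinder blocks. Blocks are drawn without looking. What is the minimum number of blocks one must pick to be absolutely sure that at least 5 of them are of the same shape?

25

An adversary could hand out at most 4 blocks per shape: 4 + 4 + 4 + 4 + 4 + 4 = 24 blocks and still no shape has 5.
By the pigeonhole principle, one more block lands in a shape already at 4, so 25 draws are enough and 24 are not.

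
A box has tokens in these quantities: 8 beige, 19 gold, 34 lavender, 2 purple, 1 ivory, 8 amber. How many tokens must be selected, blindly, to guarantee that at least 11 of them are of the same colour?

The 6 colours are the holes; the tokens drawn are the pigeons.
To avoid 11 of any one colour, the worst case takes at most 10 of each colour, or every token of a colour that has fewer than 10.
That gives 8 + 10 + 10 + 2 + 1 + 8 = 39 tokens with no colour reaching 11.
The next token forces some colour to 11, so 39 + 1 = 40.

40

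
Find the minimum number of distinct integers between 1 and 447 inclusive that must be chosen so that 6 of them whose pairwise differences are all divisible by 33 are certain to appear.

Integers whose pairwise differences are multiples of 33 are exactly those sharing a remainder mod 33. By pigeonhole, the 33 residue classes mod 33 are the pigeonholes.
With 165 integers one could put 5 in each residue class and have no class reach 6.
The 166th integer pushes some class to 6, so 33·5 + 1 = 166.

166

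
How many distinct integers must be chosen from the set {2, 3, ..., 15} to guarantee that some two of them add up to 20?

10

Two chosen integers sum to 20 exactly when both halves of some pair {x, 20−x} with 5 ≤ x ≤ 20−x ≤ 15 are chosen — 5 such pairs.
The remaining 4 elements (those with no distinct partner in range) can never complete a 20-sum, so the worst case takes all of them and one from each pair: 4 + 5 = 9.
The 10th integer has to be the second member of some pair, so 9 + 1 = 10.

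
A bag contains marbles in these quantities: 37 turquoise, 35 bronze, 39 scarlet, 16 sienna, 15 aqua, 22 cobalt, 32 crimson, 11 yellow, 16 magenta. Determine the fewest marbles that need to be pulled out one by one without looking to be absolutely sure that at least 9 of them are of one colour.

73

Pigeonhole: put each drawn marble into a box by colour. The largest draw with every box below 9 takes min(count, 8) from each colour.
Σ min(cᵢ, 8) = 8 + 8 + 8 + 8 + 8 + 8 + 8 + 8 + 8 = 72.
Draw number 72 + 1 = 73 must push one box to 9.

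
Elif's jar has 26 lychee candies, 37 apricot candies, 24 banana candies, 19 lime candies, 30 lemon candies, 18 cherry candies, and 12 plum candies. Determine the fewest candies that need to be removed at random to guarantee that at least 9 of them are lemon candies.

In the worst case for collecting lemon candies, every non-lemon candy comes out first.
There are 26 + 37 + 24 + 19 + 18 + 12 = 136 non-lemon candies altogether.
After those, each further candy must be lemon, so 136 + 9 = 145 draws guarantee 9 lemon candies.

145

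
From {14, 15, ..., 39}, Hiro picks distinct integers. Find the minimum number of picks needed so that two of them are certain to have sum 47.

Two chosen integers sum to 47 exactly when both halves of some pair {x, 47−x} with 14 ≤ x ≤ 47−x ≤ 33 are chosen — 10 such pairs.
The remaining 6 elements (those with no distinct partner in range) can never complete a 47-sum, so the worst case takes all of them and one from each pair: 6 + 10 = 16.
The 17th integer has to be the second member of some pair, so 16 + 1 = 17.

17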